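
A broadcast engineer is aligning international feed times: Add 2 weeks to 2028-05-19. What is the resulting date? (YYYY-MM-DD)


Start: 2028-05-19
Weeks to add: 2
Convert to days: 2 x 7 = 14 days
Add 14 days to 2028-05-19
Result: 2028-06-02

2028-06-02


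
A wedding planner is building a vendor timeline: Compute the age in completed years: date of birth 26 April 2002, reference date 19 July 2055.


Birth: 2002-04-26
Reference: 2055-07-19
Year difference: 2055 - 2002 = 53
Has birthday (04-26) occurred by 07-19? Yes
Age in full years: 53

53


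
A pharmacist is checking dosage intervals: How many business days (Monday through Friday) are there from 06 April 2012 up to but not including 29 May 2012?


Start: 2012-04-06 (Friday)
End (exclusive): 2012-05-29 (Tuesday)
Total calendar days: 53
Full weeks: 53 // 7 = 7 -> 35 weekdays
Remaining 4 days starting on Friday:
  Fri(w), Sat(-), Sun(-), Mon(w) -> 2 weekdays
Total business days: 35 + 2 = 37

37


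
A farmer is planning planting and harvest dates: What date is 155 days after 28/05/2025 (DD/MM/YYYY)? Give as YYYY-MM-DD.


Start: 2025-05-28
Adding 155 days
Days remaining in May: 3
After May: 152 days still to add
June 2025: 30 days, 122 remaining
July 2025: 31 days, 91 remaining
August 2025: 31 days, 60 remaining
September 2025: 30 days, 30 remaining
Result: 2025-10-30

2025-10-30


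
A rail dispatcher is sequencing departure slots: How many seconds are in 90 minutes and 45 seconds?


Minutes: 90
Seconds: 45
Convert minutes to seconds: 90 x 60 = 5400
Add remaining seconds: 5400 + 45 = 5445

5445


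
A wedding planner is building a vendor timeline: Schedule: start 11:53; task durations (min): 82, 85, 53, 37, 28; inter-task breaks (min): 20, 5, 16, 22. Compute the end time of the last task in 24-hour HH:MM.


Start: 11:53 = 713 min from midnight
  after task 1 (82 min): 13:15
  after break (20 min): 13:35
  after task 2 (85 min): 15:00
  after break (5 min): 15:05
  after task 3 (53 min): 15:58
  after break (16 min): 16:14
  after task 4 (37 min): 16:51
  after break (22 min): 17:13
  after task 5 (28 min): 17:41
Total elapsed: 348 minutes
End time: 17:41

17:41


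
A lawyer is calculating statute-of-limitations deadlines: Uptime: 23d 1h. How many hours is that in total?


Days: 23
Extra hours: 1
Hours per day: 24
Days to hours: 23 x 24 = 552
Total: 552 + 1 = 553

553


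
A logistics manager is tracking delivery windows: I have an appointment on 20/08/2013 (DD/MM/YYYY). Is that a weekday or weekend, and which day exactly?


Date: 2013-08-20
January 1, 2013 is a Tuesday
Day of year: 232
Offset from Jan 1: 231 days
231 mod 7 = 0
Result: Tuesday

Tuesday


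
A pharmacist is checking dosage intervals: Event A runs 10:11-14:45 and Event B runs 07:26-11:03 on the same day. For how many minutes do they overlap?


Interval A: [611, 885] minutes from midnight
Interval B: [446, 663] minutes from midnight
Overlap start = max(611, 446) = 611
Overlap end = min(885, 663) = 663
Overlap = 663 - 611 = 52 minutes

52


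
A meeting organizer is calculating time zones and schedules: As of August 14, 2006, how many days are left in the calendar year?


Start: August 14, 2006
End: December 31, 2006
Days left in August: 17
September: 30
October: 31
November: 30
December: 31
Sum of remaining months: 122
Total: 17 + 122 = 139

139


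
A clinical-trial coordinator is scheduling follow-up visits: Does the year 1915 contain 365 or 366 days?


Year: 1915
Check leap year rules:
Divisible by 4? No
1915 is not a leap year
Days: 365

365


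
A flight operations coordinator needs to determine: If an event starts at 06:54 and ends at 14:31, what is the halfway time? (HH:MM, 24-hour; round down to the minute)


Start time: 06:54 = 414 minutes from midnight
End time: 14:31 = 871 minutes from midnight
Sum: 414 + 871 = 1285
Midpoint: 1285 / 2 = 642 minutes
Convert: 642 / 60 = 10 hours, 42 minutes
Result: 10:42

10:42


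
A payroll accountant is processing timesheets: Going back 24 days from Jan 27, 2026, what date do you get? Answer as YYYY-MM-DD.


Start: 2026-01-27
Subtracting 24 days
Days already passed in January: 27
Result: 2026-01-03

2026-01-03


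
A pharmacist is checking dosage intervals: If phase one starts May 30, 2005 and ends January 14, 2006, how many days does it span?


Start date: 2005-05-30
End date: 2006-01-14
May 2005: +2 days
Jun 2005: +30 days
Jul 2005: +31 days
... (6 more months)
Total: 229 days

229


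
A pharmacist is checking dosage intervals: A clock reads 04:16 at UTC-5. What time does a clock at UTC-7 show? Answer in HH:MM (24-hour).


Local time: 04:16 at UTC-5 (offset -5h)
Target zone: UTC-7 (offset -7h)
Difference: -7 - (-5) = -2 hours
Calculation: 4 + (-2) = 2
Result: 02:16

02:16


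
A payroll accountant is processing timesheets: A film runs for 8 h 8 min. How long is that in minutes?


Hours: 8
Minutes: 8
Convert hours to minutes: 8 x 60 = 480
Add remaining minutes: 480 + 8 = 488

488


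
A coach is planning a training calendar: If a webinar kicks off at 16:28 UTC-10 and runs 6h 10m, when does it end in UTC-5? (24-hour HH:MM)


Start: 16:28 in UTC-10
Step 1 - add duration:
  minutes: 28 + 10 = 38
  hours: 16 + 6 + 0 = 22
  end in UTC-10: 22:38
Step 2 - convert UTC-10 -> UTC-5:
  offset difference: -5 - (-10) = 5 hours
  22 + (5) = 27 -> mod 24 = 3
Result: 03:38 in UTC-5

03:38


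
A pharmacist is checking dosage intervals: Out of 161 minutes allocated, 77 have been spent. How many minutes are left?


Total budget: 161 minutes
Time used: 77 minutes
Remaining: 161 - 77 = 84 minutes
Percent used: 47.8%
Percent remaining: 52.2%

84


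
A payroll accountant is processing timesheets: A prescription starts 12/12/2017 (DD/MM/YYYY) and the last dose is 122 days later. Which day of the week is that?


Start: 2017-12-12 (Tuesday)
Step 1 - find target date: add 122 days
  2017-12-12 + 122 days = 2018-04-13
Step 2 - day of week:
  122 mod 7 = 3
  Tuesday + 3 days -> Friday
Result: Friday (2018-04-13)

Friday


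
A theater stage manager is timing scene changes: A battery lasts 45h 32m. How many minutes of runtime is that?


Hours: 45
Extra minutes: 32
Minutes per hour: 60
Hours to minutes: 45 x 60 = 2700
Total: 2700 + 32 = 2732

2732


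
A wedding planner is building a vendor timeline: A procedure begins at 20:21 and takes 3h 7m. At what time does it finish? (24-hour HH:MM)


Start time: 20:21
Adding: 3 hours 7 minutes
Minutes: 21 + 7 = 28
Hours: 20 + 3 + 0 = 23
Result: 23:28

23:28


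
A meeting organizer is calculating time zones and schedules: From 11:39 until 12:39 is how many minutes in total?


Start time: 11:39 = 699 minutes from midnight
End time: 12:39 = 759 minutes from midnight
Difference: 759 - 699 = 60 minutes
That is 1 hours and 0 minutes

60


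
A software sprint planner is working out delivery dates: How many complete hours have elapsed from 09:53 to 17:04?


Start: 09:53
End: 17:04
Hour difference: 17 - 9 = 8 hours
Minute difference: 4 - 53 = -49 minutes
Total minutes: 431
Complete hours: 431 / 60 = 7 (remainder 11)

7


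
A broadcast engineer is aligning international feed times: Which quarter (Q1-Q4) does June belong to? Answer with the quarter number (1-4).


Month: June (month 6)
Q1: January-March (months 1-3)
Q2: April-June (months 4-6)
Q3: July-September (months 7-9)
Q4: October-December (months 10-12)
Month 6 falls in Q2

2


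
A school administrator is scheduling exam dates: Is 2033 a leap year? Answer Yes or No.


Year: 2033
Divisible by 4? 2033 / 4 = 508.25 -> No
Not divisible by 4, so NOT a leap year

No


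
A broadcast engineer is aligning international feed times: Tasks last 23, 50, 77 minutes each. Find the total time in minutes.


Durations: 23, 50, 77
Running sum: 23
+ 50 = 73
+ 77 = 150
Total duration: 150 minutes
That is 2 hours and 30 minutes

150


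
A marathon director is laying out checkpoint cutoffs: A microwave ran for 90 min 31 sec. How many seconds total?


Minutes: 90
Extra seconds: 31
Seconds per minute: 60
Minutes to seconds: 90 x 60 = 5400
Total: 5400 + 31 = 5431

5431


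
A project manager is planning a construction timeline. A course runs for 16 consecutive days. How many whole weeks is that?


Total days: 16
Days per week: 7
Division: 16 / 7 = 2 remainder 2
Complete weeks: 2
Remaining days: 2

2


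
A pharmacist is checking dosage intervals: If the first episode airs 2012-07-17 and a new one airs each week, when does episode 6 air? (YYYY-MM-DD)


First occurrence: 2012-07-17 (occurrence 1)
Each occurrence is 7 days after the previous.
Occurrence 6 is 5 weeks after the first.
5 weeks = 35 days
2012-07-17 + 35 days = 2012-08-21

2012-08-21


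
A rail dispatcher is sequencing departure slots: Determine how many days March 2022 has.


Month: March
Year: 2022
March is a 31-day month
Total: 31 days

31


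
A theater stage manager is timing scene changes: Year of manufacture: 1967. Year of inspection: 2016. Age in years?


Birth year: 1967
Current year: 2016
Age = current year - birth year
Age = 2016 - 1967 = 49

49


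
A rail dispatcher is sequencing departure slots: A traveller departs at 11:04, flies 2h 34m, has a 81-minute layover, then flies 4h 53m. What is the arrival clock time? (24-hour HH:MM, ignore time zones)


Depart: 11:04
Leg 1: +154 min -> 13:38
Layover: +81 min -> 14:59
Leg 2: +293 min -> 19:52
Total travel: 528 minutes = 8h 48m
Arrival: 19:52

19:52


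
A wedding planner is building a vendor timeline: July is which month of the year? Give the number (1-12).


Calendar month order:
6. June
7. July <--
8. August
July is month number 7

7


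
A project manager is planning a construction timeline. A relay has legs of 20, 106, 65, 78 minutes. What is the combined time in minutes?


Durations: 20, 106, 65, 78
Running sum: 20
+ 106 = 126
+ 65 = 191
+ 78 = 269
Total duration: 269 minutes
That is 4 hours and 29 minutes

269


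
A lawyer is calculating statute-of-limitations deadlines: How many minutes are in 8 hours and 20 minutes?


Hours: 8
Minutes: 20
Convert hours to minutes: 8 x 60 = 480
Add remaining minutes: 480 + 20 = 500

500


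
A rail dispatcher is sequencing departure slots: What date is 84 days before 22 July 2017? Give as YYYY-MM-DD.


Start: 2017-07-22
Subtracting 84 days
Days already passed in July: 22
After going back through July: 62 more days to subtract
June 2017: 30 days, 32 remaining
May 2017: 31 days, 1 remaining
April 2017 has 30 days, need 1
Result: 2017-04-29

2017-04-29


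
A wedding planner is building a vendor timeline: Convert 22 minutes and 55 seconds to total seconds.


Minutes: 22
Extra seconds: 55
Seconds per minute: 60
Minutes to seconds: 22 x 60 = 1320
Total: 1320 + 55 = 1375

1375


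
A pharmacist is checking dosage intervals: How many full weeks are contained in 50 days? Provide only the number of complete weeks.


Total days: 50
Days per week: 7
Division: 50 / 7 = 7 remainder 1
Complete weeks: 7
Remaining days: 1

7


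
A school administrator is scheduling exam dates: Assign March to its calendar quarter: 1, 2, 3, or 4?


Month: March (month 3)
Q1: January-March (months 1-3)
Q2: April-June (months 4-6)
Q3: July-September (months 7-9)
Q4: October-December (months 10-12)
Month 3 falls in Q1

1


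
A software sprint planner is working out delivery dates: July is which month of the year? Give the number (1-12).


Calendar month order:
6. June
7. July <--
8. August
July is month number 7

7


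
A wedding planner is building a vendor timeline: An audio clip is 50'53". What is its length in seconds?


Minutes: 50
Seconds: 53
Convert minutes to seconds: 50 x 60 = 3000
Add remaining seconds: 3000 + 53 = 3053

3053


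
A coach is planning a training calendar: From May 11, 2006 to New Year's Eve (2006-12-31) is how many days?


Start: May 11, 2006
End: December 31, 2006
Days left in May: 20
June: 30
July: 31
August: 31
September: 30
... plus remaining months
Sum of remaining months: 214
Total: 20 + 214 = 234

234


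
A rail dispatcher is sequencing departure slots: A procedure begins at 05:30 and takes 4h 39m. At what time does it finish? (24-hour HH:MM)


Start time: 05:30
Adding: 4 hours 39 minutes
Minutes: 30 + 39 = 69
Minute overflow: 69 >= 60, so carry 1 hour, minutes = 9
Hours: 5 + 4 + 1 = 10
Result: 10:09

10:09


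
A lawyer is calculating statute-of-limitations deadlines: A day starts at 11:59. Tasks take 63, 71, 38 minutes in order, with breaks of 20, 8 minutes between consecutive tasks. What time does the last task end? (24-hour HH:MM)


Start: 11:59 = 719 min from midnight
  after task 1 (63 min): 13:02
  after break (20 min): 13:22
  after task 2 (71 min): 14:33
  after break (8 min): 14:41
  after task 3 (38 min): 15:19
Total elapsed: 200 minutes
End time: 15:19

15:19


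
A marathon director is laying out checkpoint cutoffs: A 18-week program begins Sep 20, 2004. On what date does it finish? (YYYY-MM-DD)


Start: 2004-09-20
Weeks to add: 18
Convert to days: 18 x 7 = 126 days
Add 126 days to 2004-09-20
Result: 2005-01-24

2005-01-24


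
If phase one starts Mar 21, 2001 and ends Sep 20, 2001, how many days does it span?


Start date: 2001-03-21
End date: 2001-09-20
Mar 2001: +11 days
Apr 2001: +30 days
May 2001: +31 days
... (4 more months)
Total: 183 days

183


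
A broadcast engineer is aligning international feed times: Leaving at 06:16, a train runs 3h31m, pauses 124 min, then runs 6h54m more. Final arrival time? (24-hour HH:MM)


Depart: 06:16
Leg 1: +211 min -> 09:47
Layover: +124 min -> 11:51
Leg 2: +414 min -> 18:45
Total travel: 749 minutes = 12h 29m
Arrival: 18:45

18:45


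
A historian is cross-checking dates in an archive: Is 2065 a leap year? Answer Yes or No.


Year: 2065
Divisible by 4? 2065 / 4 = 516.25 -> No
Not divisible by 4, so NOT a leap year

No


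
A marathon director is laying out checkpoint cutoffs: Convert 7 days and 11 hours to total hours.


Days: 7
Extra hours: 11
Hours per day: 24
Days to hours: 7 x 24 = 168
Total: 168 + 11 = 179

179


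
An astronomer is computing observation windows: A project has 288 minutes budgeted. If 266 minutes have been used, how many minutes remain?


Total budget: 288 minutes
Time used: 266 minutes
Remaining: 288 - 266 = 22 minutes
Percent used: 92.4%
Percent remaining: 7.6%

22


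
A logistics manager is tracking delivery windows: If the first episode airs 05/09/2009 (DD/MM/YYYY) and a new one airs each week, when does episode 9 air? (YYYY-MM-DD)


First occurrence: 2009-09-05 (occurrence 1)
Each occurrence is 7 days after the previous.
Occurrence 9 is 8 weeks after the first.
8 weeks = 56 days
2009-09-05 + 56 days = 2009-10-31

2009-10-31


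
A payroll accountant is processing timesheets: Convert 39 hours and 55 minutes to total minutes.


Hours: 39
Extra minutes: 55
Minutes per hour: 60
Hours to minutes: 39 x 60 = 2340
Total: 2340 + 55 = 2395

2395


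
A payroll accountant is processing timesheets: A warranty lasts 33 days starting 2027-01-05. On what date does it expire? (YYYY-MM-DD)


Start: 2027-01-05
Adding 33 days
Days remaining in January: 26
After January: 7 days still to add
February 2027 has 28 days, need 7
Result: 2027-02-07

2027-02-07


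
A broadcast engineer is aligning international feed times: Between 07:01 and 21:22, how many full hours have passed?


Start: 07:01
End: 21:22
Hour difference: 21 - 7 = 14 hours
Minute difference: 22 - 1 = 21 minutes
Total minutes: 861
Complete hours: 861 / 60 = 14 (remainder 21)

14


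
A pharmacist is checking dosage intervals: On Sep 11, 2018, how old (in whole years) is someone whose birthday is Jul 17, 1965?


Birth: 1965-07-17
Reference: 2018-09-11
Year difference: 2018 - 1965 = 53
Has birthday (07-17) occurred by 09-11? Yes
Age in full years: 53

53


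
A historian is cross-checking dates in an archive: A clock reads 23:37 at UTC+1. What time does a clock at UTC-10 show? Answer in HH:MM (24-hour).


Local time: 23:37 at UTC+1 (offset 1h)
Target zone: UTC-10 (offset -10h)
Difference: -10 - (1) = -11 hours
Calculation: 23 + (-11) = 12
Result: 12:37

12:37


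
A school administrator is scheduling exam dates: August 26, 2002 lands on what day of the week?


Date: 2002-08-26
January 1, 2002 is a Tuesday
Day of year: 238
Offset from Jan 1: 237 days
237 mod 7 = 6
Result: Monday

Monday


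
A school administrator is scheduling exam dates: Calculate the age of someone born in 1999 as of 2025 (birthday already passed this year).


Birth year: 1999
Current year: 2025
Age = current year - birth year
Age = 2025 - 1999 = 26

26


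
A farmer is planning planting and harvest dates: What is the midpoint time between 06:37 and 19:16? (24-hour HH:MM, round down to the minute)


Start time: 06:37 = 397 minutes from midnight
End time: 19:16 = 1156 minutes from midnight
Sum: 397 + 1156 = 1553
Midpoint: 1553 / 2 = 776 minutes
Convert: 776 / 60 = 12 hours, 56 minutes
Result: 12:56

12:56


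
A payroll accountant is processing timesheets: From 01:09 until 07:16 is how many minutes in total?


Start time: 01:09 = 69 minutes from midnight
End time: 07:16 = 436 minutes from midnight
Difference: 436 - 69 = 367 minutes
That is 6 hours and 7 minutes

367


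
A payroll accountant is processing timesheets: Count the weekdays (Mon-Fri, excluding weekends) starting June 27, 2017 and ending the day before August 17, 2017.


Start: 2017-06-27 (Tuesday)
End (exclusive): 2017-08-17 (Thursday)
Total calendar days: 51
Full weeks: 51 // 7 = 7 -> 35 weekdays
Remaining 2 days starting on Tuesday:
  Tue(w), Wed(w) -> 2 weekdays
Total business days: 35 + 2 = 37

37


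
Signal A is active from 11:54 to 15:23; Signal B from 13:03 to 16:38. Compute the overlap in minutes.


Interval A: [714, 923] minutes from midnight
Interval B: [783, 998] minutes from midnight
Overlap start = max(714, 783) = 783
Overlap end = min(923, 998) = 923
Overlap = 923 - 783 = 140 minutes

140


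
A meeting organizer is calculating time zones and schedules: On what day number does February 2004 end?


Month: February
Year: 2004
2004 is a leap year
February has 29 days
Total: 29 days

29


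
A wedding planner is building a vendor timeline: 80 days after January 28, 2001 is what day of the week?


Start: 2001-01-28 (Sunday)
Step 1 - find target date: add 80 days
  2001-01-28 + 80 days = 2001-04-18
Step 2 - day of week:
  80 mod 7 = 3
  Sunday + 3 days -> Wednesday
Result: Wednesday (2001-04-18)

Wednesday


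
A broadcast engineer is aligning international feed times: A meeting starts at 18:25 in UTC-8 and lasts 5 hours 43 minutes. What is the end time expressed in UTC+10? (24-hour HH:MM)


Start: 18:25 in UTC-8
Step 1 - add duration:
  minutes: 25 + 43 = 68 (carry 1h)
  hours: 18 + 5 + 1 = 24
  end in UTC-8: 00:08
Step 2 - convert UTC-8 -> UTC+10:
  offset difference: 10 - (-8) = 18 hours
  0 + (18) = 18 -> mod 24 = 18
Result: 18:08 in UTC+10

18:08


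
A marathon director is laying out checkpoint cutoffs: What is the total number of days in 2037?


Year: 2037
Check leap year rules:
Divisible by 4? No
2037 is not a leap year
Days: 365

365


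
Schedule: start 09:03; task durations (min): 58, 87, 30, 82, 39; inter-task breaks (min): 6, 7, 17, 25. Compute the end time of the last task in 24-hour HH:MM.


Start: 09:03 = 543 min from midnight
  after task 1 (58 min): 10:01
  after break (6 min): 10:07
  after task 2 (87 min): 11:34
  after break (7 min): 11:41
  after task 3 (30 min): 12:11
  after break (17 min): 12:28
  after task 4 (82 min): 13:50
  after break (25 min): 14:15
  after task 5 (39 min): 14:54
Total elapsed: 351 minutes
End time: 14:54

14:54


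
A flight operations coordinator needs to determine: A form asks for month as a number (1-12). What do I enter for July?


Calendar month order:
6. June
7. July <--
8. August
July is month number 7

7


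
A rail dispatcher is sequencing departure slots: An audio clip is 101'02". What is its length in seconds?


Minutes: 101
Seconds: 2
Convert minutes to seconds: 101 x 60 = 6060
Add remaining seconds: 6060 + 2 = 6062

6062


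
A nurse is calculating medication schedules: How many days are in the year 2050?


Year: 2050
Check leap year rules:
Divisible by 4? No
2050 is not a leap year
Days: 365

365


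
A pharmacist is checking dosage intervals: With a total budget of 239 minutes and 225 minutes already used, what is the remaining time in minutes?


Total budget: 239 minutes
Time used: 225 minutes
Remaining: 239 - 225 = 14 minutes
Percent used: 94.1%
Percent remaining: 5.9%

14


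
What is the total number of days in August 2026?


Month: August
Year: 2026
August is a 31-day month
Total: 31 days

31


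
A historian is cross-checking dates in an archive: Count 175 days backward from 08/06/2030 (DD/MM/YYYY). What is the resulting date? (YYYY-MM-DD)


Start: 2030-06-08
Subtracting 175 days
Days already passed in June: 8
After going back through June: 167 more days to subtract
May 2030: 31 days, 136 remaining
April 2030: 30 days, 106 remaining
March 2030: 31 days, 75 remaining
February 2030: 28 days, 47 remaining
Result: 2029-12-15

2029-12-15


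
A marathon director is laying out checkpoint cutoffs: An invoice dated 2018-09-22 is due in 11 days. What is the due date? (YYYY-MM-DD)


Start: 2018-09-22
Adding 11 days
Days remaining in September: 8
After September: 3 days still to add
October 2018 has 31 days, need 3
Result: 2018-10-03

2018-10-03


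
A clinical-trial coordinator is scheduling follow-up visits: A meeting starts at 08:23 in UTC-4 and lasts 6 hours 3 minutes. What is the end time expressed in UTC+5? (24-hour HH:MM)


Start: 08:23 in UTC-4
Step 1 - add duration:
  minutes: 23 + 3 = 26
  hours: 8 + 6 + 0 = 14
  end in UTC-4: 14:26
Step 2 - convert UTC-4 -> UTC+5:
  offset difference: 5 - (-4) = 9 hours
  14 + (9) = 23 -> mod 24 = 23
Result: 23:26 in UTC+5

23:26


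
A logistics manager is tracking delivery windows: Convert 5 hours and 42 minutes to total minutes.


Hours: 5
Extra minutes: 42
Minutes per hour: 60
Hours to minutes: 5 x 60 = 300
Total: 300 + 42 = 342

342


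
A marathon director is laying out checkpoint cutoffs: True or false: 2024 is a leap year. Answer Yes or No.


Year: 2024
Divisible by 4? 2024 / 4 = 506.0 -> Yes
Divisible by 100? 2024 / 100 = 20.24 -> No
Divisible by 4 but not 100, so it IS a leap year

Yes


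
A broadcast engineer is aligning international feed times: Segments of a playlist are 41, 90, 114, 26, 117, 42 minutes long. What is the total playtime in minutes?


Durations: 41, 90, 114, 26, 117, 42
Running sum: 41
+ 90 = 131
+ 114 = 245
+ 26 = 271
+ 117 = 388
+ 42 = 430
Total duration: 430 minutes
That is 7 hours and 10 minutes

430


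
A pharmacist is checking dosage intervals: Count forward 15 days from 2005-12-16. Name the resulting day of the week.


Start: 2005-12-16 (Friday)
Step 1 - find target date: add 15 days
  2005-12-16 + 15 days = 2005-12-31
Step 2 - day of week:
  15 mod 7 = 1
  Friday + 1 days -> Saturday
Result: Saturday (2005-12-31)

Saturday


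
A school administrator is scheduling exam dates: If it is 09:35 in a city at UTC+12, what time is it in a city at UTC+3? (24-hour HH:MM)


Local time: 09:35 at UTC+12 (offset 12h)
Target zone: UTC+3 (offset 3h)
Difference: 3 - (12) = -9 hours
Calculation: 9 + (-9) = 0
Result: 00:35

00:35


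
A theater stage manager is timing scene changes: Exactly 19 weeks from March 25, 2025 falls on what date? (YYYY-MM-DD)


Start: 2025-03-25
Weeks to add: 19
Convert to days: 19 x 7 = 133 days
Add 133 days to 2025-03-25
Result: 2025-08-05

2025-08-05


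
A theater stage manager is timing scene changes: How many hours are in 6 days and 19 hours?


Days: 6
Extra hours: 19
Hours per day: 24
Days to hours: 6 x 24 = 144
Total: 144 + 19 = 163

163


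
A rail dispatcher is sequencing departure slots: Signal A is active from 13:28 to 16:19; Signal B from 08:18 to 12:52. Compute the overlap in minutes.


Interval A: [808, 979] minutes from midnight
Interval B: [498, 772] minutes from midnight
Overlap start = max(808, 498) = 808
Overlap end = min(979, 772) = 772
End <= start, so the intervals do not overlap: 0 minutes

0


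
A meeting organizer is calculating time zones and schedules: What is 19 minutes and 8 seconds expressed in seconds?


Minutes: 19
Extra seconds: 8
Seconds per minute: 60
Minutes to seconds: 19 x 60 = 1140
Total: 1140 + 8 = 1148

1148


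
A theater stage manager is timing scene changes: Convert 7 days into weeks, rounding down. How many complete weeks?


Total days: 7
Days per week: 7
Division: 7 / 7 = 1 remainder 0
Complete weeks: 1
Remaining days: 0

1


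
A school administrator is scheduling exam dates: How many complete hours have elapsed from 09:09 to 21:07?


Start: 09:09
End: 21:07
Hour difference: 21 - 9 = 12 hours
Minute difference: 7 - 9 = -2 minutes
Total minutes: 718
Complete hours: 718 / 60 = 11 (remainder 58)

11


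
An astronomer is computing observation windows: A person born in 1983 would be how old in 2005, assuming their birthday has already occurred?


Birth year: 1983
Current year: 2005
Age = current year - birth year
Age = 2005 - 1983 = 22

22


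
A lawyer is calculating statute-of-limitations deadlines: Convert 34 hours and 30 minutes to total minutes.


Hours: 34
Minutes: 30
Convert hours to minutes: 34 x 60 = 2040
Add remaining minutes: 2040 + 30 = 2070

2070


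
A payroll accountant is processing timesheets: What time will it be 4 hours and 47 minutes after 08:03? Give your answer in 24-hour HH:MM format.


Start time: 08:03
Adding: 4 hours 47 minutes
Minutes: 3 + 47 = 50
Hours: 8 + 4 + 0 = 12
Result: 12:50

12:50


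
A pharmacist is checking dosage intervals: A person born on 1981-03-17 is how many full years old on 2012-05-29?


Birth: 1981-03-17
Reference: 2012-05-29
Year difference: 2012 - 1981 = 31
Has birthday (03-17) occurred by 05-29? Yes
Age in full years: 31

31


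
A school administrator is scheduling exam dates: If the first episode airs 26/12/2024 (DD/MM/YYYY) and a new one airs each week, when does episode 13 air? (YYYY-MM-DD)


First occurrence: 2024-12-26 (occurrence 1)
Each occurrence is 7 days after the previous.
Occurrence 13 is 12 weeks after the first.
12 weeks = 84 days
2024-12-26 + 84 days = 2025-03-20

2025-03-20


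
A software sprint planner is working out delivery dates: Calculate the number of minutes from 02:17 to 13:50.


Start time: 02:17 = 137 minutes from midnight
End time: 13:50 = 830 minutes from midnight
Difference: 830 - 137 = 693 minutes
That is 11 hours and 33 minutes

693


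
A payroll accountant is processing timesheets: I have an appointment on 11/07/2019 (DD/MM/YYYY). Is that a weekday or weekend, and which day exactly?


Date: 2019-07-11
January 1, 2019 is a Tuesday
Day of year: 192
Offset from Jan 1: 191 days
191 mod 7 = 2
Result: Thursday

Thursday


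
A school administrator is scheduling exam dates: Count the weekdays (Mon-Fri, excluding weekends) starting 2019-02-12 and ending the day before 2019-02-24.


Start: 2019-02-12 (Tuesday)
End (exclusive): 2019-02-24 (Sunday)
Total calendar days: 12
Full weeks: 12 // 7 = 1 -> 5 weekdays
Remaining 5 days starting on Tuesday:
  Tue(w), Wed(w), Thu(w), Fri(w), Sat(-) -> 4 weekdays
Total business days: 5 + 4 = 9

9


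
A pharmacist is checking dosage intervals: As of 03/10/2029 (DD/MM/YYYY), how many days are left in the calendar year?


Start: October 03, 2029
End: December 31, 2029
Days left in October: 28
November: 30
December: 31
Sum of remaining months: 61
Total: 28 + 61 = 89

89


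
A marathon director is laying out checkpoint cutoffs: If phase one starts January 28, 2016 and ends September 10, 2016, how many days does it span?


Start date: 2016-01-28
End date: 2016-09-10
Jan 2016: +4 days
Feb 2016: +29 days
Mar 2016: +31 days
... (6 more months)
Total: 226 days

226


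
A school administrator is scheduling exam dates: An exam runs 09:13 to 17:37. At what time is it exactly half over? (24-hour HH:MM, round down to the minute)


Start time: 09:13 = 553 minutes from midnight
End time: 17:37 = 1057 minutes from midnight
Sum: 553 + 1057 = 1610
Midpoint: 1610 / 2 = 805 minutes
Convert: 805 / 60 = 13 hours, 25 minutes
Result: 13:25

13:25


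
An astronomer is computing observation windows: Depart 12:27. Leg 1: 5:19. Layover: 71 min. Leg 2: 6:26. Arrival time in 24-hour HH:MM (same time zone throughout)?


Depart: 12:27
Leg 1: +319 min -> 17:46
Layover: +71 min -> 18:57
Leg 2: +386 min -> 01:23
Total travel: 776 minutes = 12h 56m
Arrival: 01:23

01:23


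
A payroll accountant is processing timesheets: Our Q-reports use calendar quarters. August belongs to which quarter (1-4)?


Month: August (month 8)
Q1: January-March (months 1-3)
Q2: April-June (months 4-6)
Q3: July-September (months 7-9)
Q4: October-December (months 10-12)
Month 8 falls in Q3

3


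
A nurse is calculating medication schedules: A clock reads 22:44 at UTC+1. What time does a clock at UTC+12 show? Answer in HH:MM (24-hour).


Local time: 22:44 at UTC+1 (offset 1h)
Target zone: UTC+12 (offset 12h)
Difference: 12 - (1) = 11 hours
Calculation: 22 + (11) = 33
Wraparound: (33) mod 24 = 9
Result: 09:44

09:44


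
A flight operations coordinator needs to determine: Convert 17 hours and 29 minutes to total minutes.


Hours: 17
Extra minutes: 29
Minutes per hour: 60
Hours to minutes: 17 x 60 = 1020
Total: 1020 + 29 = 1049

1049


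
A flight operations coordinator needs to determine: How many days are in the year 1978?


Year: 1978
Check leap year rules:
Divisible by 4? No
1978 is not a leap year
Days: 365

365


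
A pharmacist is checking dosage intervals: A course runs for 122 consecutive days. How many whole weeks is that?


Total days: 122
Days per week: 7
Division: 122 / 7 = 17 remainder 3
Complete weeks: 17
Remaining days: 3

17


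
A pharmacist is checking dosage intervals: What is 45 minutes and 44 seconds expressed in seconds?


Minutes: 45
Extra seconds: 44
Seconds per minute: 60
Minutes to seconds: 45 x 60 = 2700
Total: 2700 + 44 = 2744

2744


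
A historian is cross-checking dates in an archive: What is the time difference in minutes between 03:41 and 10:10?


Start time: 03:41 = 221 minutes from midnight
End time: 10:10 = 610 minutes from midnight
Difference: 610 - 221 = 389 minutes
That is 6 hours and 29 minutes

389


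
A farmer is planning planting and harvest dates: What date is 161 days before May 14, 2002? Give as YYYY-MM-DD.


Start: 2002-05-14
Subtracting 161 days
Days already passed in May: 14
After going back through May: 147 more days to subtract
April 2002: 30 days, 117 remaining
March 2002: 31 days, 86 remaining
February 2002: 28 days, 58 remaining
January 2002: 31 days, 27 remaining
Result: 2001-12-04

2001-12-04


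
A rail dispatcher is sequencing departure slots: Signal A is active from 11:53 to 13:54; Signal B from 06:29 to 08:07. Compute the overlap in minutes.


Interval A: [713, 834] minutes from midnight
Interval B: [389, 487] minutes from midnight
Overlap start = max(713, 389) = 713
Overlap end = min(834, 487) = 487
End <= start, so the intervals do not overlap: 0 minutes

0


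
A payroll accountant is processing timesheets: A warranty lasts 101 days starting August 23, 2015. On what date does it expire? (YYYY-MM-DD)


Start: 2015-08-23
Adding 101 days
Days remaining in August: 8
After August: 93 days still to add
September 2015: 30 days, 63 remaining
October 2015: 31 days, 32 remaining
November 2015: 30 days, 2 remaining
December 2015 has 31 days, need 2
Result: 2015-12-02

2015-12-02


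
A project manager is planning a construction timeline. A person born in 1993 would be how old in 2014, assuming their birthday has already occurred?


Birth year: 1993
Current year: 2014
Age = current year - birth year
Age = 2014 - 1993 = 21

21


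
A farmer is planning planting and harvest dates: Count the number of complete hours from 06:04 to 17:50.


Start: 06:04
End: 17:50
Hour difference: 17 - 6 = 11 hours
Minute difference: 50 - 4 = 46 minutes
Total minutes: 706
Complete hours: 706 / 60 = 11 (remainder 46)

11


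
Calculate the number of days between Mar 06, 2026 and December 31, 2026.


Start: March 06, 2026
End: December 31, 2026
Days left in March: 25
April: 30
May: 31
June: 30
July: 31
... plus remaining months
Sum of remaining months: 275
Total: 25 + 275 = 300

300


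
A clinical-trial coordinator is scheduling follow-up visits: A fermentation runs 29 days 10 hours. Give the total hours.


Days: 29
Extra hours: 10
Hours per day: 24
Days to hours: 29 x 24 = 696
Total: 696 + 10 = 706

706


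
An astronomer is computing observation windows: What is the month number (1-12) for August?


Calendar month order:
7. July
8. August <--
9. September
August is month number 8

8


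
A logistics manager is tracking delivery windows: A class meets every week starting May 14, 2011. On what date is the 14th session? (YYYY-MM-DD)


First occurrence: 2011-05-14 (occurrence 1)
Each occurrence is 7 days after the previous.
Occurrence 14 is 13 weeks after the first.
13 weeks = 91 days
2011-05-14 + 91 days = 2011-08-13

2011-08-13


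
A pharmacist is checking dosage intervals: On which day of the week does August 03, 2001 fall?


Date: 2001-08-03
January 1, 2001 is a Monday
Day of year: 215
Offset from Jan 1: 214 days
214 mod 7 = 4
Result: Friday

Friday


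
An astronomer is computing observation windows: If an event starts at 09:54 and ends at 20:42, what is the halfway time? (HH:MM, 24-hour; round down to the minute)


Start time: 09:54 = 594 minutes from midnight
End time: 20:42 = 1242 minutes from midnight
Sum: 594 + 1242 = 1836
Midpoint: 1836 / 2 = 918 minutes
Convert: 918 / 60 = 15 hours, 18 minutes
Result: 15:18

15:18


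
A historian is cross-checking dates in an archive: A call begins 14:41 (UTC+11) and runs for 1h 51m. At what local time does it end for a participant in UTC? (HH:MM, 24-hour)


Start: 14:41 in UTC+11
Step 1 - add duration:
  minutes: 41 + 51 = 92 (carry 1h)
  hours: 14 + 1 + 1 = 16
  end in UTC+11: 16:32
Step 2 - convert UTC+11 -> UTC:
  offset difference: 0 - (11) = -11 hours
  16 + (-11) = 5 -> mod 24 = 5
Result: 05:32 in UTC

05:32


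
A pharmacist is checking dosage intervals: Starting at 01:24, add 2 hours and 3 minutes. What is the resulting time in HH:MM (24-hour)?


Start time: 01:24
Adding: 2 hours 3 minutes
Minutes: 24 + 3 = 27
Hours: 1 + 2 + 0 = 3
Result: 03:27

03:27


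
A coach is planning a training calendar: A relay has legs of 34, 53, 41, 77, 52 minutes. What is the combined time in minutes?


Durations: 34, 53, 41, 77, 52
Running sum: 34
+ 53 = 87
+ 41 = 128
+ 77 = 205
+ 52 = 257
Total duration: 257 minutes
That is 4 hours and 17 minutes

257


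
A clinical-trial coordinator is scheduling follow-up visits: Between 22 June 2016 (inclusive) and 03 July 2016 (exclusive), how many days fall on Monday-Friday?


Start: 2016-06-22 (Wednesday)
End (exclusive): 2016-07-03 (Sunday)
Total calendar days: 11
Full weeks: 11 // 7 = 1 -> 5 weekdays
Remaining 4 days starting on Wednesday:
  Wed(w), Thu(w), Fri(w), Sat(-) -> 3 weekdays
Total business days: 5 + 3 = 8

8


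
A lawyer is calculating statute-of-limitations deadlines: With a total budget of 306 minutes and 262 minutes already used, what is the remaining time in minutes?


Total budget: 306 minutes
Time used: 262 minutes
Remaining: 306 - 262 = 44 minutes
Percent used: 85.6%
Percent remaining: 14.4%

44


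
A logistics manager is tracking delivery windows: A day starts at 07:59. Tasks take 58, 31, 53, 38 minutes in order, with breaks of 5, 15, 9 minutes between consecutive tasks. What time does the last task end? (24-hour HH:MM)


Start: 07:59 = 479 min from midnight
  after task 1 (58 min): 08:57
  after break (5 min): 09:02
  after task 2 (31 min): 09:33
  after break (15 min): 09:48
  after task 3 (53 min): 10:41
  after break (9 min): 10:50
  after task 4 (38 min): 11:28
Total elapsed: 209 minutes
End time: 11:28

11:28


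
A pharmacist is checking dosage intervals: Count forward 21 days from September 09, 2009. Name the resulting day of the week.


Start: 2009-09-09 (Wednesday)
Step 1 - find target date: add 21 days
  2009-09-09 + 21 days = 2009-09-30
Step 2 - day of week:
  21 mod 7 = 0
  Wednesday + 0 days -> Wednesday
Result: Wednesday (2009-09-30)

Wednesday


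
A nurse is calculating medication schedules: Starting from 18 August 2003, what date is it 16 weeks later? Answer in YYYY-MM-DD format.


Start: 2003-08-18
Weeks to add: 16
Convert to days: 16 x 7 = 112 days
Add 112 days to 2003-08-18
Result: 2003-12-08

2003-12-08


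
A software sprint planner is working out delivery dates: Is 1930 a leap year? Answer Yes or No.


Year: 1930
Divisible by 4? 1930 / 4 = 482.5 -> No
Not divisible by 4, so NOT a leap year

No


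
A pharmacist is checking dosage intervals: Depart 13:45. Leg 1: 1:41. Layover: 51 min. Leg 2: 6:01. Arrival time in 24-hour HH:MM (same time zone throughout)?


Depart: 13:45
Leg 1: +101 min -> 15:26
Layover: +51 min -> 16:17
Leg 2: +361 min -> 22:18
Total travel: 513 minutes = 8h 33m
Arrival: 22:18

22:18


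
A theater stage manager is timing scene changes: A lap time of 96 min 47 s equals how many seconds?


Minutes: 96
Seconds: 47
Convert minutes to seconds: 96 x 60 = 5760
Add remaining seconds: 5760 + 47 = 5807

5807


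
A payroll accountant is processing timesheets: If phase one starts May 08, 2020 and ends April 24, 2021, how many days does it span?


Start date: 2020-05-08
End date: 2021-04-24
May 2020: +24 days
Jun 2020: +30 days
Jul 2020: +31 days
... (9 more months)
Total: 351 days

351


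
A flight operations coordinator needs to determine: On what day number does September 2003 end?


Month: September
Year: 2003
September is a 30-day month
Total: 30 days

30


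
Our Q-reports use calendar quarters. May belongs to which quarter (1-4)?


Month: May (month 5)
Q1: January-March (months 1-3)
Q2: April-June (months 4-6)
Q3: July-September (months 7-9)
Q4: October-December (months 10-12)
Month 5 falls in Q2

2


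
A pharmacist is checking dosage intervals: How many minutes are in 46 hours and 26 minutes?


Hours: 46
Minutes: 26
Convert hours to minutes: 46 x 60 = 2760
Add remaining minutes: 2760 + 26 = 2786

2786


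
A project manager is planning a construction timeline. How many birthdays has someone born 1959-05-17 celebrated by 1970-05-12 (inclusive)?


Birth: 1959-05-17
Reference: 1970-05-12
Year difference: 1970 - 1959 = 11
Has birthday (05-17) occurred by 05-12? No
Birthday not yet reached this year -> subtract 1
Age in full years: 10

10


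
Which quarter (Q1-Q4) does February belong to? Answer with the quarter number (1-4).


Month: February (month 2)
Q1: January-March (months 1-3)
Q2: April-June (months 4-6)
Q3: July-September (months 7-9)
Q4: October-December (months 10-12)
Month 2 falls in Q1

1


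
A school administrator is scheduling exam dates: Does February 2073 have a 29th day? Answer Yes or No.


Year: 2073
Divisible by 4? 2073 / 4 = 518.25 -> No
Not divisible by 4, so NOT a leap year

No


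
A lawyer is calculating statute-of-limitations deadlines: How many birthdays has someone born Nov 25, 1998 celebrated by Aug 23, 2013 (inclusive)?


Birth: 1998-11-25
Reference: 2013-08-23
Year difference: 2013 - 1998 = 15
Has birthday (11-25) occurred by 08-23? No
Birthday not yet reached this year -> subtract 1
Age in full years: 14

14


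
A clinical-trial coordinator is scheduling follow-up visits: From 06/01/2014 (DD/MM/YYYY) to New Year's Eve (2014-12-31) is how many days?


Start: January 06, 2014
End: December 31, 2014
Days left in January: 25
February: 28
March: 31
April: 30
May: 31
... plus remaining months
Sum of remaining months: 334
Total: 25 + 334 = 359

359
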